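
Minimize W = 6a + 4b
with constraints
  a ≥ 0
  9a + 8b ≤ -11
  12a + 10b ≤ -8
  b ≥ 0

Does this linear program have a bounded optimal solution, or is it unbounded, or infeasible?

infeasible

The boundaries a = 0 and 9a + 8b = -11 meet at (0, -11/8), but that point violates b ≥ 0. Every candidate vertex is excluded by some other constraint, so the feasible region is empty.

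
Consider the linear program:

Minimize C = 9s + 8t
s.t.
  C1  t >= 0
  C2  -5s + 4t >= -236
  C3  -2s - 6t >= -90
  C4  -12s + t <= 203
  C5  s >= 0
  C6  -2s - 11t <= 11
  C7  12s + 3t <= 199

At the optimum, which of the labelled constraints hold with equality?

Extreme points and C = 9s + 8t:
  (0, 0) → C = 0
  (199/12, 0) → C = 597/4
  (0, 15) → C = 120
  (14, 31/3) → C = 626/3

The minimum is at (0, 0). Substituting into each constraint, equality holds for C1 and C5; the remaining constraints have slack.

C1 and C5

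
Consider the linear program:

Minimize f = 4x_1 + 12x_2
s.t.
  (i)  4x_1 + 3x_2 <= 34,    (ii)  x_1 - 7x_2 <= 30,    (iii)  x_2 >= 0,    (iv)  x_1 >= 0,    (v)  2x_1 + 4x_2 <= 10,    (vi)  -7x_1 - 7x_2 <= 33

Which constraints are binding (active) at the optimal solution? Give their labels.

(iii) and (iv)

Feasible corners and f = 4x_1 + 12x_2:
  (0, 0) → f = 0
  (5, 0) → f = 20
  (0, 5/2) → f = 30

The minimum is at (0, 0). Substituting into each constraint, equality holds for (iii) and (iv); the remaining constraints have slack.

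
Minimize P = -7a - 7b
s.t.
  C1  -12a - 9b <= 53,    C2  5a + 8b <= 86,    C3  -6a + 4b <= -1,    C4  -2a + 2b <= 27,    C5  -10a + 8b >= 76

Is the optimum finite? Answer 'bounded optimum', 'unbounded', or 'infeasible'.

infeasible

The boundaries -12a - 9b = 53 and -6a + 4b = -1 meet at (-203/102, -55/17), but that point violates -10a + 8b ≥ 76. Every candidate vertex is excluded by some other constraint, so the feasible region is empty.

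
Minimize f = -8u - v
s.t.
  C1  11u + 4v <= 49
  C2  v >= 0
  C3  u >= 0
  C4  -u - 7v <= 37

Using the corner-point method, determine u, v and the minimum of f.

u = 49/11, v = 0, minimum f = -392/11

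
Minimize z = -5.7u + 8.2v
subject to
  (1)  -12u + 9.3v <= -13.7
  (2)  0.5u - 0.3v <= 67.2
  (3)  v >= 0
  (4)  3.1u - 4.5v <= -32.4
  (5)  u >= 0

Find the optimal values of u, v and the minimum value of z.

Vertices and z = -5.7u + 8.2v:
  (4139/7, 15991/21) → z = 603493/210
  (12099/839, 43127/2517) → z = 293497/5034
  (2601/11, 1871/11) → z = 1033/22

The optimum lies where 0.5u - 0.3v = 67.2 and 3.1u - 4.5v = -32.4.
Solving simultaneously gives u = 2601/11, v = 1871/11.

u = 2601/11, v = 1871/11, minimum z = 1033/22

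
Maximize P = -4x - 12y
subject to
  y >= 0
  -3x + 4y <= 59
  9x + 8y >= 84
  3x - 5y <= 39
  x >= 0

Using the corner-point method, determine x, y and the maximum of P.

x = 28/3, y = 0, maximum P = -112/3

Feasible corners and P = -4x - 12y:
  (28/3, 0) → P = -112/3
  (13, 0) → P = -52
  (0, 59/4) → P = -177
  (0, 21/2) → P = -126
The feasible region is unbounded (it extends along (4, 3), (5, 3)), but P strictly decreases along every unbounded feasible direction, so there is no improving ray and the maximum is attained at a vertex.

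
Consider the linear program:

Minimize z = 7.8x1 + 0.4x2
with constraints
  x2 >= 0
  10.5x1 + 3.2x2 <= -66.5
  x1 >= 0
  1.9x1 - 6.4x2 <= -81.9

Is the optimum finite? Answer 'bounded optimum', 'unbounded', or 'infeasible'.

The boundaries x2 = 0 and 1.9x1 - 6.4x2 = -81.9 meet at (-819/19, 0), but that point violates x1 ≥ 0. Every candidate vertex is excluded by some other constraint, so the feasible region is empty.

infeasible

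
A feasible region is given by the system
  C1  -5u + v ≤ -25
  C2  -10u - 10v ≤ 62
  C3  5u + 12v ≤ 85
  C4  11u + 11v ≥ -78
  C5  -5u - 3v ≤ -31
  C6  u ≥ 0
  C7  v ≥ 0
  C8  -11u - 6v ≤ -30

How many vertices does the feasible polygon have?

Intersecting each pair of boundary lines and keeping only the points that satisfy every inequality leaves:
  (77/13, 60/13)
  (53/10, 3/2)
  (17, 0)
  (31/5, 0)

4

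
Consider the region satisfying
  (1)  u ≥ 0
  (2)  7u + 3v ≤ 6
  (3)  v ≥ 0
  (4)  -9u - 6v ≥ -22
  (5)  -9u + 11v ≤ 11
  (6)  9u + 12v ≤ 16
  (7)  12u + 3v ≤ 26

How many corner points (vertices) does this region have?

Of the 21 pairwise boundary intersections, those satisfying every inequality are:
  (0, 0)
  (0, 1)
  (6/7, 0)
  (8/19, 58/57)
  (44/207, 27/23)

5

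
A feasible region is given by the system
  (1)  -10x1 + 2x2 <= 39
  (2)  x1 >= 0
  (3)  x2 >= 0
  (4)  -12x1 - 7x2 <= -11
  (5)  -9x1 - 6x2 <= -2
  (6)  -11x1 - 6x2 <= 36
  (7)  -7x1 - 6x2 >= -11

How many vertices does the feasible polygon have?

4

Pairwise boundary intersections that survive every other constraint:
  (0, 11/7)
  (0, 11/6)
  (11/12, 0)
  (11/7, 0)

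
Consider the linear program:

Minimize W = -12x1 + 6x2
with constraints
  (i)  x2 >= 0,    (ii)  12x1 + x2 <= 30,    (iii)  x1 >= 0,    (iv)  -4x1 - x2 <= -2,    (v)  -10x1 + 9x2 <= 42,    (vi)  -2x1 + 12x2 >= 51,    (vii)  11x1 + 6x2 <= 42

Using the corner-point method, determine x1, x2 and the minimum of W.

Vertices and W = -12x1 + 6x2:
  (0, 14/3) → W = 28
  (0, 17/4) → W = 51/2
  (42/53, 294/53) → W = 1260/53
  (11/8, 215/48) → W = 83/8

The binding constraints are -2x1 + 12x2 = 51 and 11x1 + 6x2 = 42.
Solving simultaneously gives x1 = 11/8, x2 = 215/48.

x1 = 11/8, x2 = 215/48, minimum W = 83/8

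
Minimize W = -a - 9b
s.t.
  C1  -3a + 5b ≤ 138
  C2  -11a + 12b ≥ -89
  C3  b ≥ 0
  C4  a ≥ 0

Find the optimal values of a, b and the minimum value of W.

The binding constraints are -3a + 5b = 138 and -11a + 12b = -89.
Solving simultaneously gives a = 2101/19, b = 1785/19.

a = 2101/19, b = 1785/19, minimum W = -18166/19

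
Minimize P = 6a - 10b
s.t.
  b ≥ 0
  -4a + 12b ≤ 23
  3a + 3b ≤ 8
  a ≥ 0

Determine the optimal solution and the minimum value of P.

a = 0, b = 23/12, minimum P = -115/6

Corner points and P = 6a - 10b:
  (8/3, 0) → P = 16
  (0, 0) → P = 0
  (9/16, 101/48) → P = -53/3
  (0, 23/12) → P = -115/6

The optimum lies where -4a + 12b = 23 and a = 0.
Solving simultaneously gives a = 0, b = 23/12.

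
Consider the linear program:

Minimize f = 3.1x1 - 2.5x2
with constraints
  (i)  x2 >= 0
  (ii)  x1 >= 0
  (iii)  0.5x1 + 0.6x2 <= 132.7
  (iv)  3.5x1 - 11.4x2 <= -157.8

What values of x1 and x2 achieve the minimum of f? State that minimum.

x1 = 0, x2 = 1327/6, minimum f = -6635/12

Vertices and f = 3.1x1 - 2.5x2:
  (0, 1327/6) → f = -6635/12
  (0, 263/19) → f = -1315/38
  (4727/26, 10867/156) → f = 607547/1560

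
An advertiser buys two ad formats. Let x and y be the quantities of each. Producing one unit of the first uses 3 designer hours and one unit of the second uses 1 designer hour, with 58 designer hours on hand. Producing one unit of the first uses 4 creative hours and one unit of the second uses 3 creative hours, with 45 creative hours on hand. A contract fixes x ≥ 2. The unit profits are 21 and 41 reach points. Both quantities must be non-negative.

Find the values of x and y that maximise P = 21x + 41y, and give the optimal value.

x = 2, y = 37/3, maximum P = 1643/3

Feasible corners and P = 21x + 41y:
  (45/4, 0) → P = 945/4
  (2, 0) → P = 42
  (2, 37/3) → P = 1643/3

The binding constraints are 4x + 3y = 45 and x = 2.
Solving simultaneously gives x = 2, y = 37/3.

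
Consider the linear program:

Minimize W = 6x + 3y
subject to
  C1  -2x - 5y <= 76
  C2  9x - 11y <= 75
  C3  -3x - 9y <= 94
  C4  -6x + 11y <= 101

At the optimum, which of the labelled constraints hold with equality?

C3 and C4

Vertices and W = 6x + 3y:
  (-359/114, -357/38) → W = -1789/38
  (176/3, 453/11) → W = 5231/11
  (-67/3, -3) → W = -143

The minimum is at (-67/3, -3). Substituting into each constraint, equality holds for C3 and C4; the remaining constraints have slack.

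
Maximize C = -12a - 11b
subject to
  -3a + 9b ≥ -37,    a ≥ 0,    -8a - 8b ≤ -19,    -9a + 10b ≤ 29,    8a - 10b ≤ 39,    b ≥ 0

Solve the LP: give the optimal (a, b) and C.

Corner points and C = -12a - 11b:
  (0, 19/8) → C = -209/8
  (0, 29/10) → C = -319/10
  (19/8, 0) → C = -57/2
  (39/8, 0) → C = -117/2
The feasible region is unbounded (it extends along (5, 4), (10, 9)), but C strictly decreases along every unbounded feasible direction, so there is no improving ray and the maximum is attained at a vertex.

At the optimal vertex, a = 0 and -8a - 8b = -19.
Solving simultaneously gives a = 0, b = 19/8.

a = 0, b = 19/8, maximum C = -209/8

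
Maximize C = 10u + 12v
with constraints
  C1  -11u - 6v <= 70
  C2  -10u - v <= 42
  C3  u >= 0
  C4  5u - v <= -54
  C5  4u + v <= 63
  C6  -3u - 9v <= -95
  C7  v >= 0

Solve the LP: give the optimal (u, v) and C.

Corner points and C = 10u + 12v:
  (0, 54) → C = 648
  (0, 63) → C = 756
  (1, 59) → C = 718

u = 0, v = 63, maximum C = 756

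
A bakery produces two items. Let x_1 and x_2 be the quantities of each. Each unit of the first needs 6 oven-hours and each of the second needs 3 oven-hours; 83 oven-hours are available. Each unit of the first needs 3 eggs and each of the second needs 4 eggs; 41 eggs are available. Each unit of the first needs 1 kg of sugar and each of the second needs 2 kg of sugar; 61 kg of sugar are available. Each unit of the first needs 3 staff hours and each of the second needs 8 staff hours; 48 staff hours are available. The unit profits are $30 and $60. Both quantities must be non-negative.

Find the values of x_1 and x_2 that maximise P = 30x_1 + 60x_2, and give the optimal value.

The binding constraints are 3x_1 + 4x_2 = 41 and 3x_1 + 8x_2 = 48.
Solving simultaneously gives x_1 = 34/3, x_2 = 7/4.

x_1 = 34/3, x_2 = 7/4, maximum P = 445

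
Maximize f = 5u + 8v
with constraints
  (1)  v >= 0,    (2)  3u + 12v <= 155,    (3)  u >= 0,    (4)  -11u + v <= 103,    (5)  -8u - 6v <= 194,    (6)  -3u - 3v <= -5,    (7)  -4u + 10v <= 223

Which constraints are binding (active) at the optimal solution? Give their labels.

Feasible corners and f = 5u + 8v:
  (155/3, 0) → f = 775/3
  (5/3, 0) → f = 25/3
  (0, 155/12) → f = 310/3
  (0, 5/3) → f = 40/3

The maximum is at (155/3, 0). Substituting into each constraint, equality holds for (1) and (2); the remaining constraints have slack.

(1) and (2)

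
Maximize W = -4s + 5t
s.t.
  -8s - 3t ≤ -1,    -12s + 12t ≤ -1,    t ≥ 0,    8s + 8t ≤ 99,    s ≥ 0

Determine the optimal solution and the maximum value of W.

s = 299/48, t = 295/48, maximum W = 93/16

Corner points and W = -4s + 5t:
  (5/44, 1/33) → W = -10/33
  (1/8, 0) → W = -1/2
  (299/48, 295/48) → W = 93/16
  (99/8, 0) → W = -99/2

The optimum lies where -12s + 12t = -1 and 8s + 8t = 99.
Solving simultaneously gives s = 299/48, t = 295/48.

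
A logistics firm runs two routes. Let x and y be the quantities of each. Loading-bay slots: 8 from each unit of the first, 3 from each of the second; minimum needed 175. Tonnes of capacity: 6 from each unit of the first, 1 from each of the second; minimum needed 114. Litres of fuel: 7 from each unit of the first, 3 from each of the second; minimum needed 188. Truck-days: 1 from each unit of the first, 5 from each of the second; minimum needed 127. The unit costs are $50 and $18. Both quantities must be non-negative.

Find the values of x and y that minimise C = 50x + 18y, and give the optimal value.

Corner points and C = 50x + 18y:
  (0, 114) → C = 2052
  (127, 0) → C = 6350
  (14, 30) → C = 1240
  (559/32, 701/32) → C = 5071/4
The feasible region is unbounded (it extends along (0, 1), (1, 0)), but C strictly increases along every unbounded feasible direction, so there is no improving ray and the minimum is attained at a vertex.

x = 14, y = 30, minimum C = 1240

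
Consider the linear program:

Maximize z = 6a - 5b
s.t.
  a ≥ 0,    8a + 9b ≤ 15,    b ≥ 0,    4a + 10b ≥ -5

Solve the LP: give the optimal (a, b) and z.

a = 15/8, b = 0, maximum z = 45/4

Extreme points and z = 6a - 5b:
  (0, 5/3) → z = -25/3
  (0, 0) → z = 0
  (15/8, 0) → z = 45/4

The optimum lies where 8a + 9b = 15 and b = 0.
Solving simultaneously gives a = 15/8, b = 0.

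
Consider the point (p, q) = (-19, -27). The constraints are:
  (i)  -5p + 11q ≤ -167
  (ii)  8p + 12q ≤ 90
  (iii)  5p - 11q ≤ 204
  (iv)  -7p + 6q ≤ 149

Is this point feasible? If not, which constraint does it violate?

feasible

(i): -202 ≤ -167 ✓
(ii): -476 ≤ 90 ✓
(iii): 202 ≤ 204 ✓
(iv): -29 ≤ 149 ✓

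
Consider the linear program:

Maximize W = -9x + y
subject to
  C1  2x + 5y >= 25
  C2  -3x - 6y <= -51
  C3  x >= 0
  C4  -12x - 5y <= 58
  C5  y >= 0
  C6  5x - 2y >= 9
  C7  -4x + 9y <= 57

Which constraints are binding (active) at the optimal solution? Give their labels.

Extreme points and W = -9x + y:
  (17, 0) → W = -153
  (13/3, 19/3) → W = -98/3
  (195/37, 321/37) → W = -1434/37
The feasible region is unbounded (it extends along (1, 0), (9, 4)), but W strictly decreases along every unbounded feasible direction, so there is no improving ray and the maximum is attained at a vertex.

The maximum is at (13/3, 19/3). Substituting into each constraint, equality holds for C2 and C6; the remaining constraints have slack.

C2 and C6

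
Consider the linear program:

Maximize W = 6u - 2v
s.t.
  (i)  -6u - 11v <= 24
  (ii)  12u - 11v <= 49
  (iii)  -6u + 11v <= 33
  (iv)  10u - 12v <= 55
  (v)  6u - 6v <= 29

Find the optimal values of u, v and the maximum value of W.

The optimum lies where 12u - 11v = 49 and -6u + 11v = 33.
Solving simultaneously gives u = 41/3, v = 115/11.

u = 41/3, v = 115/11, maximum W = 672/11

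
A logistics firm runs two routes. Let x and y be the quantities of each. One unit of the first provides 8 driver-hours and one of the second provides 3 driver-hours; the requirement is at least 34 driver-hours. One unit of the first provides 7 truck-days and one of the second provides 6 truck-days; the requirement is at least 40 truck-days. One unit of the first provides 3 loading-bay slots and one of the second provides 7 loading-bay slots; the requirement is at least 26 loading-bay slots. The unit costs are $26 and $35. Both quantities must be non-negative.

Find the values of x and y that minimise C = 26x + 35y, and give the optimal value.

x = 4, y = 2, minimum C = 174

Feasible corners and C = 26x + 35y:
  (0, 34/3) → C = 1190/3
  (26/3, 0) → C = 676/3
  (28/9, 82/27) → C = 5054/27
  (4, 2) → C = 174
The feasible region is unbounded (it extends along (0, 1), (1, 0)), but C strictly increases along every unbounded feasible direction, so there is no improving ray and the minimum is attained at a vertex.

The optimum lies where 7x + 6y = 40 and 3x + 7y = 26.
Solving simultaneously gives x = 4, y = 2.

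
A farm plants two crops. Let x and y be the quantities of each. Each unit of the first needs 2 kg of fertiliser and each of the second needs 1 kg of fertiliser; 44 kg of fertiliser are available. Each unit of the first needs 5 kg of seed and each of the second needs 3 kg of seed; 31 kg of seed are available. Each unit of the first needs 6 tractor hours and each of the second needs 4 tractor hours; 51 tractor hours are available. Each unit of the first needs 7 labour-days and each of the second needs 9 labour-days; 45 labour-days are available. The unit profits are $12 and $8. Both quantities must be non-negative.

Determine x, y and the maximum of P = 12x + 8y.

Vertices and P = 12x + 8y:
  (0, 0) → P = 0
  (0, 5) → P = 40
  (31/5, 0) → P = 372/5
  (6, 1/3) → P = 224/3

x = 6, y = 1/3, maximum P = 224/3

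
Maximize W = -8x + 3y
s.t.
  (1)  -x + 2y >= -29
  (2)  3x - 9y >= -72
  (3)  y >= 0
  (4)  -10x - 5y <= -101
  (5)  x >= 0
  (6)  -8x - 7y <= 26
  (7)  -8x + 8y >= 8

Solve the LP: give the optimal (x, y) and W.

x = 183/35, y = 341/35, maximum W = -63/5

Feasible corners and W = -8x + 3y:
  (183/35, 341/35) → W = -63/5
  (21/2, 23/2) → W = -99/2
  (32/5, 37/5) → W = -29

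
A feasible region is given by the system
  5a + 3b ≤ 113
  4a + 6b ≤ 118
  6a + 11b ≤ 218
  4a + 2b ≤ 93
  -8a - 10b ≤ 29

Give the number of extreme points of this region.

5

The feasible vertices (each the meet of two boundaries and inside every other half-plane) are:
  (18, 23/3)
  (53/2, -13/2)
  (-5/4, 41/2)
  (-357/4, 137/2)
  (247/6, -215/6)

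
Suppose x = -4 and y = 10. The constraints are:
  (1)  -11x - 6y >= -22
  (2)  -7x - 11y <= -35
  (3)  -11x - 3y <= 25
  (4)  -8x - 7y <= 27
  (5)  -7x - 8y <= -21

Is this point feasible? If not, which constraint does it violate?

(1): -16 ≥ -22 ✓
(2): -82 ≤ -35 ✓
(3): 14 ≤ 25 ✓
(4): -38 ≤ 27 ✓
(5): -52 ≤ -21 ✓

feasible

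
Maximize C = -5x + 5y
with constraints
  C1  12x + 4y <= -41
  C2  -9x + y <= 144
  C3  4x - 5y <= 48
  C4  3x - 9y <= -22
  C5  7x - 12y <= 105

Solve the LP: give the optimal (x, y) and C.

Vertices and C = -5x + 5y:
  (-617/48, 453/16) → C = 1235/6
  (-457/120, 47/40) → C = 299/12
  (-49/3, -3) → C = 200/3

x = -617/48, y = 453/16, maximum C = 1235/6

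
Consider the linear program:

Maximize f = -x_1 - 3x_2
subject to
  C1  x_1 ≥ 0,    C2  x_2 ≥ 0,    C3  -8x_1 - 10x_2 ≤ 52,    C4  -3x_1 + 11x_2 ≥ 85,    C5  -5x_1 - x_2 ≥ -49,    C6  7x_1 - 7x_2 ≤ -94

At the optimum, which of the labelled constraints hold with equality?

Corner points and f = -x_1 - 3x_2:
  (0, 49) → f = -147
  (0, 94/7) → f = -282/7
  (83/14, 271/14) → f = -64

The maximum is at (0, 94/7). Substituting into each constraint, equality holds for C1 and C6; the remaining constraints have slack.

C1 and C6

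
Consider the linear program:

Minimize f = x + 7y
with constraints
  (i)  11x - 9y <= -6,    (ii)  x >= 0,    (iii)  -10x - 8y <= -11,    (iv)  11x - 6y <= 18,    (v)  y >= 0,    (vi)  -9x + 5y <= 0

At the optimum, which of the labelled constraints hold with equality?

Extreme points and f = x + 7y:
  (6, 8) → f = 62
  (15/13, 27/13) → f = 204/13
  (90, 162) → f = 1224

The minimum is at (15/13, 27/13). Substituting into each constraint, equality holds for (i) and (vi); the remaining constraints have slack.

(i) and (vi)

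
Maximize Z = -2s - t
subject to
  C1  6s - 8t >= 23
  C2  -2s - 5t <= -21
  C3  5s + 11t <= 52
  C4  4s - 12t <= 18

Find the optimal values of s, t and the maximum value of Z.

Extreme points and Z = -2s - t:
  (283/46, 40/23) → Z = -323/23
  (669/106, 197/106) → Z = -1535/106
  (171/22, 12/11) → Z = -183/11
  (411/52, 59/52) → Z = -881/52

s = 283/46, t = 40/23, maximum Z = -323/23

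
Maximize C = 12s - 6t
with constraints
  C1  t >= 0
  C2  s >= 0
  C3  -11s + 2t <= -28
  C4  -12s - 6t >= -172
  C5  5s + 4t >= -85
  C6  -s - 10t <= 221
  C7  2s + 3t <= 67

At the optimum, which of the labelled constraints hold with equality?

C1 and C4

Feasible corners and C = 12s - 6t:
  (28/11, 0) → C = 336/11
  (43/3, 0) → C = 172
  (256/45, 778/45) → C = -532/15

The maximum is at (43/3, 0). Substituting into each constraint, equality holds for C1 and C4; the remaining constraints have slack.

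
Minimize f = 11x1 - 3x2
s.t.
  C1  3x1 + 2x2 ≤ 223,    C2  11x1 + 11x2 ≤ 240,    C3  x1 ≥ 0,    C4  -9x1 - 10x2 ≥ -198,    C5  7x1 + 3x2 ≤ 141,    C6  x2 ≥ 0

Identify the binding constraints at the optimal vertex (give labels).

Extreme points and f = 11x1 - 3x2:
  (0, 99/5) → f = -297/5
  (0, 0) → f = 0
  (816/43, 117/43) → f = 8625/43
  (141/7, 0) → f = 1551/7

The minimum is at (0, 99/5). Substituting into each constraint, equality holds for C3 and C4; the remaining constraints have slack.

C3 and C4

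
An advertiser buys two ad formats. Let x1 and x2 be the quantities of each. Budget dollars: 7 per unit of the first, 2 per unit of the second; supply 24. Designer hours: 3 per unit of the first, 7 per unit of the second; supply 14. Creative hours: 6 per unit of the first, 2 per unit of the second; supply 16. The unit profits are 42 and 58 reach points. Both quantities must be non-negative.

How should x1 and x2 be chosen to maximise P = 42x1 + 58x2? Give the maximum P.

x1 = 7/3, x2 = 1, maximum P = 156

Feasible corners and P = 42x1 + 58x2:
  (0, 0) → P = 0
  (0, 2) → P = 116
  (8/3, 0) → P = 112
  (7/3, 1) → P = 156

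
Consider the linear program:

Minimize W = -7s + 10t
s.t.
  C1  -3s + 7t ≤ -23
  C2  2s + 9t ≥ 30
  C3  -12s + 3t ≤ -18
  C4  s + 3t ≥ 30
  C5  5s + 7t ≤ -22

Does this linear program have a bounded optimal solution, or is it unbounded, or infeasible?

infeasible

The boundaries -3s + 7t = -23 and s + 3t = 30 meet at (279/16, 67/16), but that point violates 5s + 7t ≤ -22. Every candidate vertex is excluded by some other constraint, so the feasible region is empty.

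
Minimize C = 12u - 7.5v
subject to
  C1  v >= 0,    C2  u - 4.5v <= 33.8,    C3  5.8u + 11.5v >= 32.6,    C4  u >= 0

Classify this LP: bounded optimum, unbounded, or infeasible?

From the feasible point (33.8, 0), moving in the direction (0, 1) keeps every constraint satisfied while C decreases without bound.

unbounded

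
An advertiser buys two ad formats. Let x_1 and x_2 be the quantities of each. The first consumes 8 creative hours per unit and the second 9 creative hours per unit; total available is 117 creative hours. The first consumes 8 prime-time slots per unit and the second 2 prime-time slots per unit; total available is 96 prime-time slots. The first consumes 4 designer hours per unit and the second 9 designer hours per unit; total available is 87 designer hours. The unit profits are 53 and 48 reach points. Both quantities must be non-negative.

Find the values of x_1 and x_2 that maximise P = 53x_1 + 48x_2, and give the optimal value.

Extreme points and P = 53x_1 + 48x_2:
  (0, 0) → P = 0
  (0, 29/3) → P = 464
  (12, 0) → P = 636
  (45/4, 3) → P = 2961/4
  (15/2, 19/3) → P = 1403/2

The optimum lies where 8x_1 + 9x_2 = 117 and 8x_1 + 2x_2 = 96.
Solving simultaneously gives x_1 = 45/4, x_2 = 3.

x_1 = 45/4, x_2 = 3, maximum P = 2961/4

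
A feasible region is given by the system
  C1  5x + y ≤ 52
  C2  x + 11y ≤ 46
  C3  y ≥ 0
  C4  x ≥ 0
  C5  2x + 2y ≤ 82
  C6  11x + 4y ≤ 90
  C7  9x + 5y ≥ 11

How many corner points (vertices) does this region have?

5

The feasible vertices (each the meet of two boundaries and inside every other half-plane) are:
  (0, 46/11)
  (62/9, 32/9)
  (90/11, 0)
  (11/9, 0)
  (0, 11/5)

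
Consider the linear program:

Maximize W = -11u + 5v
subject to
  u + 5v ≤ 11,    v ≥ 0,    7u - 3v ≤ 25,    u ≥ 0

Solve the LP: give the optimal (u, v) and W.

u = 0, v = 11/5, maximum W = 11

Extreme points and W = -11u + 5v:
  (79/19, 26/19) → W = -739/19
  (0, 11/5) → W = 11
  (25/7, 0) → W = -275/7
  (0, 0) → W = 0

The binding constraints are u + 5v = 11 and u = 0.
Solving simultaneously gives u = 0, v = 11/5.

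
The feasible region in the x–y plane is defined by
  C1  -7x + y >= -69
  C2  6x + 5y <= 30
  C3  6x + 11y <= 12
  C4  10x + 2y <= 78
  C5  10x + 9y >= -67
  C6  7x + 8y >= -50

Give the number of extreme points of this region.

6

Of the 15 pairwise boundary intersections, those satisfying every inequality are:
  (9, -6)
  (502/63, -119/9)
  (15/2, -3)
  (165/19, -84/19)
  (-845/56, 261/28)
  (-86/17, -31/17)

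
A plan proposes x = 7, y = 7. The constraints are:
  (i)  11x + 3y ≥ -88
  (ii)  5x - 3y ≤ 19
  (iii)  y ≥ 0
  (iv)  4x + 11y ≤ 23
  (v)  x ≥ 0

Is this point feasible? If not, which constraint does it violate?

not feasible — violates (iv)

Constraint (iv): 4x + 11y = 105, which is not ≤ 23. All other constraints are satisfied.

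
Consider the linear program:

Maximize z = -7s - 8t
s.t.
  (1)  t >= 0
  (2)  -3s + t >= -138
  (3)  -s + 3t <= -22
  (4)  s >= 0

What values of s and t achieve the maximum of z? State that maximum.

Extreme points and z = -7s - 8t:
  (46, 0) → z = -322
  (22, 0) → z = -154
  (49, 9) → z = -415

At the optimal vertex, t = 0 and -s + 3t = -22.
Solving simultaneously gives s = 22, t = 0.

s = 22, t = 0, maximum z = -154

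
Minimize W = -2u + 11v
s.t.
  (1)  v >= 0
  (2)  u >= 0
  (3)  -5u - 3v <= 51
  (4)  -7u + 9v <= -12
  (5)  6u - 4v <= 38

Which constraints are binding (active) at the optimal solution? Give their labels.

Feasible corners and W = -2u + 11v:
  (12/7, 0) → W = -24/7
  (19/3, 0) → W = -38/3
  (147/13, 97/13) → W = 773/13

The minimum is at (19/3, 0). Substituting into each constraint, equality holds for (1) and (5); the remaining constraints have slack.

(1) and (5)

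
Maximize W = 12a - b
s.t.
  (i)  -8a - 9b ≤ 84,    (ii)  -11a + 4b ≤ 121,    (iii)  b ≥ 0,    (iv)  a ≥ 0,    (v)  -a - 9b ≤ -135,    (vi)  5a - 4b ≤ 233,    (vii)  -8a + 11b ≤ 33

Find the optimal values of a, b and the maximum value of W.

Feasible corners and W = 12a - b:
  (2637/49, 442/49) → W = 31202/49
  (1188/83, 1113/83) → W = 13143/83
  (2695/23, 2029/23) → W = 30311/23

At the optimal vertex, 5a - 4b = 233 and -8a + 11b = 33.
Solving simultaneously gives a = 2695/23, b = 2029/23.

a = 2695/23, b = 2029/23, maximum W = 30311/23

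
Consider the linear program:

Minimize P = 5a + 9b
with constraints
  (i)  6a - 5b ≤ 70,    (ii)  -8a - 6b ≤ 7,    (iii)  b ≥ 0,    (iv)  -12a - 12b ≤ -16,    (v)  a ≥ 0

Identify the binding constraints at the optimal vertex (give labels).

(iii) and (iv)

Extreme points and P = 5a + 9b:
  (35/3, 0) → P = 175/3
  (4/3, 0) → P = 20/3
  (0, 4/3) → P = 12
The feasible region is unbounded (it extends along (0, 1), (5, 6)), but P strictly increases along every unbounded feasible direction, so there is no improving ray and the minimum is attained at a vertex.

The minimum is at (4/3, 0). Substituting into each constraint, equality holds for (iii) and (iv); the remaining constraints have slack.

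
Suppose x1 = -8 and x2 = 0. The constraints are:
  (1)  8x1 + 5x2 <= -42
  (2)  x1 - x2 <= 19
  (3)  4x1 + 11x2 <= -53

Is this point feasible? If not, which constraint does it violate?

not feasible — violates (3)

Constraint (3): 4x1 + 11x2 = -32, which is not ≤ -53. All other constraints are satisfied.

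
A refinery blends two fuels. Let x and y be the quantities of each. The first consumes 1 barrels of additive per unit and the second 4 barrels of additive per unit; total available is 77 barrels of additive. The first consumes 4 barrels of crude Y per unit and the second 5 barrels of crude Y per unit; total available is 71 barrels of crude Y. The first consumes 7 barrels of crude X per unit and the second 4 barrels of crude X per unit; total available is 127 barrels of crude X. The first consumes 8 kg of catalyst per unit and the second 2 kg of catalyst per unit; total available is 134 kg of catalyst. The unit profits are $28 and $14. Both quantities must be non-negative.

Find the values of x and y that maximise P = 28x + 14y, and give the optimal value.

Vertices and P = 28x + 14y:
  (0, 0) → P = 0
  (0, 71/5) → P = 994/5
  (67/4, 0) → P = 469
  (33/2, 1) → P = 476

At the optimal vertex, 4x + 5y = 71 and 8x + 2y = 134.
Solving simultaneously gives x = 33/2, y = 1.

x = 33/2, y = 1, maximum P = 476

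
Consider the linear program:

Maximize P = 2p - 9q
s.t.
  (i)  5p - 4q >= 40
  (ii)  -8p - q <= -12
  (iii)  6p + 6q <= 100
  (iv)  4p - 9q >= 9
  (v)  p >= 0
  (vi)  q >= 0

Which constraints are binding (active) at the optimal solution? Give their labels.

(iii) and (vi)

Corner points and P = 2p - 9q:
  (324/29, 115/29) → P = -387/29
  (8, 0) → P = 16
  (159/13, 173/39) → P = -201/13
  (50/3, 0) → P = 100/3

The maximum is at (50/3, 0). Substituting into each constraint, equality holds for (iii) and (vi); the remaining constraints have slack.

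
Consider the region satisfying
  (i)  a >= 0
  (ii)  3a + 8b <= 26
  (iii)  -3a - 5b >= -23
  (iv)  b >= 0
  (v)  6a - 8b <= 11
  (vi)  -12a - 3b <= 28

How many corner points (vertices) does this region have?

Of the 15 pairwise boundary intersections, those satisfying every inequality are:
  (0, 13/4)
  (0, 0)
  (37/9, 41/24)
  (11/6, 0)

4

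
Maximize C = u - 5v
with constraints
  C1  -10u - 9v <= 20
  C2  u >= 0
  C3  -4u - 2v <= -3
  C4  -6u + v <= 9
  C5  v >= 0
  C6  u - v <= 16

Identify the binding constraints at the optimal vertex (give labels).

Corner points and C = u - 5v:
  (0, 3/2) → C = -15/2
  (0, 9) → C = -45
  (3/4, 0) → C = 3/4
  (16, 0) → C = 16
The feasible region is unbounded (it extends along (1, 1), (1, 6)), but C strictly decreases along every unbounded feasible direction, so there is no improving ray and the maximum is attained at a vertex.

The maximum is at (16, 0). Substituting into each constraint, equality holds for C5 and C6; the remaining constraints have slack.

C5 and C6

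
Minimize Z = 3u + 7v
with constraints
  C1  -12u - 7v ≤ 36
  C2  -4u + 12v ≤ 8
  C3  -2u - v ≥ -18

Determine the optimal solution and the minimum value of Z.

Corner points and Z = 3u + 7v:
  (-122/43, -12/43) → Z = -450/43
  (81, -144) → Z = -765
  (52/7, 22/7) → Z = 310/7

u = 81, v = -144, minimum Z = -765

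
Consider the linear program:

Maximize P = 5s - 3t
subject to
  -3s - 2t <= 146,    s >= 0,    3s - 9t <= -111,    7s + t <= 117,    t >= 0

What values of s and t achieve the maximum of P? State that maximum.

Extreme points and P = 5s - 3t:
  (0, 37/3) → P = -37
  (0, 117) → P = -351
  (157/11, 188/11) → P = 221/11

s = 157/11, t = 188/11, maximum P = 221/11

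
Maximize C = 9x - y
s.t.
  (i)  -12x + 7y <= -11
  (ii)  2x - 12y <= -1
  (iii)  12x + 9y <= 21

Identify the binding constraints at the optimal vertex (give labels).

(ii) and (iii)

Corner points and C = 9x - y:
  (139/130, 17/65) → C = 1217/130
  (41/32, 5/8) → C = 349/32
  (3/2, 1/3) → C = 79/6

The maximum is at (3/2, 1/3). Substituting into each constraint, equality holds for (ii) and (iii); the remaining constraints have slack.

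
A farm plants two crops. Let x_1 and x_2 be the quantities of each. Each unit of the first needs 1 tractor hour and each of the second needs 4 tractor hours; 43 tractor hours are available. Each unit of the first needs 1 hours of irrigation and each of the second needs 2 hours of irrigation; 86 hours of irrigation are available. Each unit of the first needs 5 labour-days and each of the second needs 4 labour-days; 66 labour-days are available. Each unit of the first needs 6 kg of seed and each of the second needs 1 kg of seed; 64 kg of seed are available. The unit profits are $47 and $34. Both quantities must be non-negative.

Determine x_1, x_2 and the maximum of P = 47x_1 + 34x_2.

Extreme points and P = 47x_1 + 34x_2:
  (0, 0) → P = 0
  (0, 43/4) → P = 731/2
  (32/3, 0) → P = 1504/3
  (23/4, 149/16) → P = 4695/8
  (10, 4) → P = 606

The binding constraints are 5x_1 + 4x_2 = 66 and 6x_1 + x_2 = 64.
Solving simultaneously gives x_1 = 10, x_2 = 4.

x_1 = 10, x_2 = 4, maximum P = 606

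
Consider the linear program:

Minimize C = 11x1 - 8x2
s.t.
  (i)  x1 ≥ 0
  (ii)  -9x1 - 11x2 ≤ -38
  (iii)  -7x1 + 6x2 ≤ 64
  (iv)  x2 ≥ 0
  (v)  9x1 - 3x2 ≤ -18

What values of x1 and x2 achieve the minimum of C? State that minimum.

Extreme points and C = 11x1 - 8x2:
  (0, 32/3) → C = -256/3
  (0, 6) → C = -48
  (28/11, 150/11) → C = -892/11

x1 = 0, x2 = 32/3, minimum C = -256/3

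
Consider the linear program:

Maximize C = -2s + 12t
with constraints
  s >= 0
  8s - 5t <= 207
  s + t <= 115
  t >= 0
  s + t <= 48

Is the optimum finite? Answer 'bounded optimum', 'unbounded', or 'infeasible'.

Vertices and C = -2s + 12t:
  (0, 0) → C = 0
  (0, 48) → C = 576
  (207/8, 0) → C = -207/4
  (447/13, 177/13) → C = 1230/13
The feasible region has finitely many vertices and no improving ray; the maximum is 576 at (0, 48).

bounded optimum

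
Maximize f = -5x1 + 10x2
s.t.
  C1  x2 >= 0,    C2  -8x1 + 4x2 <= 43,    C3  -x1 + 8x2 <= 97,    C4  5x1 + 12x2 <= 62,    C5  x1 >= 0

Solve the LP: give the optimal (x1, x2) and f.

x1 = 0, x2 = 31/6, maximum f = 155/3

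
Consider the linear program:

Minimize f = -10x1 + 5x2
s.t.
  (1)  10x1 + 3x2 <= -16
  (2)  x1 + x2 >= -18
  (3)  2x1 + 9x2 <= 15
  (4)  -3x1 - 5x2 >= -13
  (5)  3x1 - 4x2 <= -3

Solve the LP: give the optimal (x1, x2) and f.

Vertices and f = -10x1 + 5x2:
  (-9/4, 13/6) → f = 100/3
  (-73/49, -18/49) → f = 640/49
  (-177/7, 51/7) → f = 2025/7
  (-75/7, -51/7) → f = 495/7

The binding constraints are 10x1 + 3x2 = -16 and 3x1 - 4x2 = -3.
Solving simultaneously gives x1 = -73/49, x2 = -18/49.

x1 = -73/49, x2 = -18/49, minimum f = 640/49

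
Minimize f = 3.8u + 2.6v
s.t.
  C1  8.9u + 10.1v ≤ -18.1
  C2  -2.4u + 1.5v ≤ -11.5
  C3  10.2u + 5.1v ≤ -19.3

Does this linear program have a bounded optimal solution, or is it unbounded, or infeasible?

From the feasible point (55/51, -101/17), moving in the direction (5.1, -10.2) keeps every constraint satisfied while f decreases without bound.

unbounded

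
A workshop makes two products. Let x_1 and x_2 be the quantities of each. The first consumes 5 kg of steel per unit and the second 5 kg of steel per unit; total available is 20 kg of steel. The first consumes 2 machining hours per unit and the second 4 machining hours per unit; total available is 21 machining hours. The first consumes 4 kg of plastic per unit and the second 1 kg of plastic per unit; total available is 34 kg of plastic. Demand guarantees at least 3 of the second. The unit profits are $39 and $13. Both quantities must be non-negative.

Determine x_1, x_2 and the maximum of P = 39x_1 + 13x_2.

x_1 = 1, x_2 = 3, maximum P = 78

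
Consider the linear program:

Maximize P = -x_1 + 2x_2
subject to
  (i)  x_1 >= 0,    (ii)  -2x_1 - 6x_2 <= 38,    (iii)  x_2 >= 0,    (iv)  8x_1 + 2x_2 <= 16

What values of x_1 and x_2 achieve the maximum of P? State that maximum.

Extreme points and P = -x_1 + 2x_2:
  (0, 0) → P = 0
  (0, 8) → P = 16
  (2, 0) → P = -2

The binding constraints are x_1 = 0 and 8x_1 + 2x_2 = 16.
Solving simultaneously gives x_1 = 0, x_2 = 8.

x_1 = 0, x_2 = 8, maximum P = 16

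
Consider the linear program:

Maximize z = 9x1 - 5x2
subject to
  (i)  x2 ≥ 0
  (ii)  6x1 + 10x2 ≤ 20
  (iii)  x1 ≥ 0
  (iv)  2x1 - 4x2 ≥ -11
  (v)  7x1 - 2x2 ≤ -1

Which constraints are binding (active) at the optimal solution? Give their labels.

Feasible corners and z = 9x1 - 5x2:
  (0, 2) → z = -10
  (15/41, 73/41) → z = -230/41
  (0, 1/2) → z = -5/2

The maximum is at (0, 1/2). Substituting into each constraint, equality holds for (iii) and (v); the remaining constraints have slack.

(iii) and (v)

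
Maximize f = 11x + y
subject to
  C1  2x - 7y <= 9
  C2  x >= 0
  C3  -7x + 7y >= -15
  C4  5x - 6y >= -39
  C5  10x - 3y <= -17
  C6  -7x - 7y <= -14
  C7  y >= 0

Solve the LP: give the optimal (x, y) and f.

Feasible corners and f = 11x + y:
  (0, 13/2) → f = 13/2
  (0, 17/3) → f = 17/3
  (1/3, 61/9) → f = 94/9

At the optimal vertex, 5x - 6y = -39 and 10x - 3y = -17.
Solving simultaneously gives x = 1/3, y = 61/9.

x = 1/3, y = 61/9, maximum f = 94/9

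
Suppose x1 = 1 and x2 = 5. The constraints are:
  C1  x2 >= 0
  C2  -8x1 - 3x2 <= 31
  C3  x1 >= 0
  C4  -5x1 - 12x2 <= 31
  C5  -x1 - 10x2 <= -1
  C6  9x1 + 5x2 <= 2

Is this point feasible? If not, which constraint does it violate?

Constraint C6: 9x1 + 5x2 = 34, which is not ≤ 2. All other constraints are satisfied.

not feasible — violates C6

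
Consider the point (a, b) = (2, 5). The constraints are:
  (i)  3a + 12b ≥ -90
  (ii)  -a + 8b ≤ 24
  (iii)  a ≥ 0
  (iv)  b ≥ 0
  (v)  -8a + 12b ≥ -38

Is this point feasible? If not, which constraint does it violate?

not feasible — violates (ii)

Constraint (ii): -a + 8b = 38, which is not ≤ 24. All other constraints are satisfied.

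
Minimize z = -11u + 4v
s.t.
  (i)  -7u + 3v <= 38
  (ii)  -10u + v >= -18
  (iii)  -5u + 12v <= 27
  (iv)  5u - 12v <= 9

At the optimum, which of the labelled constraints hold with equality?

(ii) and (iv)

Extreme points and z = -11u + 4v:
  (-125/23, -1/69) → z = 4121/69
  (-7, -11/3) → z = 187/3
  (243/115, 72/23) → z = -1233/115
  (9/5, 0) → z = -99/5

The minimum is at (9/5, 0). Substituting into each constraint, equality holds for (ii) and (iv); the remaining constraints have slack.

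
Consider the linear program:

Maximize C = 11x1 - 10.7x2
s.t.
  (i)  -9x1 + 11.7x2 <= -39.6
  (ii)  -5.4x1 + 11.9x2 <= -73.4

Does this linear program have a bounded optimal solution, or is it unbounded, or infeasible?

From the feasible point (-2153/244, -1241/122), moving in the direction (11.9, 5.4) keeps every constraint satisfied while C increases without bound.

unbounded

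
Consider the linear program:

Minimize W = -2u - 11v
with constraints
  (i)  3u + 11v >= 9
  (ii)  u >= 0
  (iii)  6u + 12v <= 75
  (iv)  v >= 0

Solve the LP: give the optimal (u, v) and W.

u = 0, v = 25/4, minimum W = -275/4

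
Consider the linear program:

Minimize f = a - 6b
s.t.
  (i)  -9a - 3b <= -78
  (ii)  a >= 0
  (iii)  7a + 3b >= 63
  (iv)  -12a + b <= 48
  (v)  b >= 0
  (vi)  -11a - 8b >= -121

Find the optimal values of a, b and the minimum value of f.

a = 87/13, b = 77/13, minimum f = -375/13

Corner points and f = a - 6b:
  (15/2, 7/2) → f = -27/2
  (87/13, 77/13) → f = -375/13
  (9, 0) → f = 9
  (11, 0) → f = 11

The optimum lies where -9a - 3b = -78 and -11a - 8b = -121.
Solving simultaneously gives a = 87/13, b = 77/13.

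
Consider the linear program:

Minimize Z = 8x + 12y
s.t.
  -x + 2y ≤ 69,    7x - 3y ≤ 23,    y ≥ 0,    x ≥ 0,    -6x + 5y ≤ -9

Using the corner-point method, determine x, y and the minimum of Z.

Vertices and Z = 8x + 12y:
  (23/7, 0) → Z = 184/7
  (88/17, 75/17) → Z = 1604/17
  (3/2, 0) → Z = 12

The binding constraints are y = 0 and -6x + 5y = -9.
Solving simultaneously gives x = 3/2, y = 0.

x = 3/2, y = 0, minimum Z = 12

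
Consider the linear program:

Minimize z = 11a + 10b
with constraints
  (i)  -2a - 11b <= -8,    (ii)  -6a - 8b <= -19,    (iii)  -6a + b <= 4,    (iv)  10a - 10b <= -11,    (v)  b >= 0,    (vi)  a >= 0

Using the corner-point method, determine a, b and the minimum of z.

a = 0, b = 19/8, minimum z = 95/4

Corner points and z = 11a + 10b:
  (51/70, 64/35) → z = 263/10
  (0, 19/8) → z = 95/4
  (0, 4) → z = 40
The feasible region is unbounded (it extends along (1, 1), (1, 6)), but z strictly increases along every unbounded feasible direction, so there is no improving ray and the minimum is attained at a vertex.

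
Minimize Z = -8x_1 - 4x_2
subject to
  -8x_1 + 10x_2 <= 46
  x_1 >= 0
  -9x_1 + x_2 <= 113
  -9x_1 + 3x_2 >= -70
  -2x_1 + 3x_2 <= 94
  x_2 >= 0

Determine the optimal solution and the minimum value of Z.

x_1 = 419/33, x_2 = 487/33, minimum Z = -5300/33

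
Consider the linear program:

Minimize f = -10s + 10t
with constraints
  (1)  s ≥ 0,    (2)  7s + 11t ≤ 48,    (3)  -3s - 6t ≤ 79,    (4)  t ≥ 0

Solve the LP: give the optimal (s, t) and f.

s = 48/7, t = 0, minimum f = -480/7

Vertices and f = -10s + 10t:
  (0, 48/11) → f = 480/11
  (0, 0) → f = 0
  (48/7, 0) → f = -480/7

The optimum lies where 7s + 11t = 48 and t = 0.
Solving simultaneously gives s = 48/7, t = 0.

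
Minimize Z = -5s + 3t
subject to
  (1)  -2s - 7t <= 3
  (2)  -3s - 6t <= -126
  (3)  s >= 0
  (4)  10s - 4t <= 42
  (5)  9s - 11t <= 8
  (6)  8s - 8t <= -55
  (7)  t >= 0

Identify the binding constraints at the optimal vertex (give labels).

Vertices and Z = -5s + 3t:
  (0, 21) → Z = 63
  (113/12, 391/24) → Z = 43/24
  (139/12, 443/24) → Z = -61/24
The feasible region is unbounded (it extends along (0, 1), (2, 5)), but Z strictly increases along every unbounded feasible direction, so there is no improving ray and the minimum is attained at a vertex.

The minimum is at (139/12, 443/24). Substituting into each constraint, equality holds for (4) and (6); the remaining constraints have slack.

(4) and (6)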